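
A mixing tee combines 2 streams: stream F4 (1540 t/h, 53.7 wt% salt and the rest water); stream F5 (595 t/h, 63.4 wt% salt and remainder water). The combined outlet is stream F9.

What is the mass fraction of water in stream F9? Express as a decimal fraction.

Total flow out = 1540 + 595 = 2135 t/h.
water in = 1540×0.463 + 595×0.366 = 930.79 t/h.
water mass fraction in F9 = 930.79/2135 = 0.4360.

0.4360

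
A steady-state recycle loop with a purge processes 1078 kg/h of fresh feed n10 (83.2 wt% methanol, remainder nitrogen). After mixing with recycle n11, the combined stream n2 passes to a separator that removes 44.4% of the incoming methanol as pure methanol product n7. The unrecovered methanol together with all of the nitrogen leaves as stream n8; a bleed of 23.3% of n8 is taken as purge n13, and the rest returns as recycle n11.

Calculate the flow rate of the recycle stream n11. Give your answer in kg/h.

nitrogen enters only via n10 and leaves only via the purge: 1078×0.168 = 0.233×(nitrogen in n8), and the separator passes all nitrogen, so nitrogen in n2 = nitrogen in n8 = 777.27 kg/h.
methanol in n2: m_A = 1078×0.832 + (1−0.233)·(1−0.444)·m_A, so m_A = 896.9/0.5735 = 1563.8 kg/h.
n8 = (1−0.444)×1563.8 + 777.27 = 1646.7 kg/h.
Recycle n11 = (1−0.233)×1646.7 = 1263 kg/h.

1263 kg/h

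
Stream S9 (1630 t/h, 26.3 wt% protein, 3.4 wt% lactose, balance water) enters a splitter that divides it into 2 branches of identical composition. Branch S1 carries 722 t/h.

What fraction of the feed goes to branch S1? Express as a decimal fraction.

Fraction to S1 = 722/1630 = 0.4429.

0.443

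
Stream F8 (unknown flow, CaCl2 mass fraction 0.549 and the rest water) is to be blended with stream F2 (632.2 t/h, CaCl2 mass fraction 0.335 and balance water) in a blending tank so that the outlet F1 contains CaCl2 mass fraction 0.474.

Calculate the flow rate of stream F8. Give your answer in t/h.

Let F8 be the unknown flow. Total out = 632.2 + F8.
CaCl2 balance: 211.79 + 0.549·F8 = 0.474·(632.2 + F8)
(0.549 − 0.474)·F8 = 0.474×632.2 − 211.79 = 87.876
F8 = 87.876 / 0.075 = 1171.7 t/h

1172 t/h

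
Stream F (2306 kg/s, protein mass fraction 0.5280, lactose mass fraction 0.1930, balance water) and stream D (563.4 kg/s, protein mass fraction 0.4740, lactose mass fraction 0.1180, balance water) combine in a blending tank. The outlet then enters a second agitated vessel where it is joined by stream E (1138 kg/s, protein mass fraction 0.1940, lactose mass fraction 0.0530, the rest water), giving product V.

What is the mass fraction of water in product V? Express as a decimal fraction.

0.4317

Overall, product flow = 4007.4 kg/s.
water in = 2306×0.279 + 563.4×0.408 + 1138×0.753 = 1730.2 kg/s.
water fraction in V = 0.4317.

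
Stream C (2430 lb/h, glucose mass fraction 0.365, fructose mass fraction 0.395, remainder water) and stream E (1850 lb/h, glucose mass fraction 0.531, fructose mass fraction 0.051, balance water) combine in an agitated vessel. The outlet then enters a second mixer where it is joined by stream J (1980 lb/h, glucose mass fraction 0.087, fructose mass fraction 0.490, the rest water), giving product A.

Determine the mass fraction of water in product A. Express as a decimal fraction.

0.350

Overall, product flow = 6260 lb/h.
water in = 2430×0.240 + 1850×0.418 + 1980×0.423 = 2194 lb/h.
water fraction in A = 0.350.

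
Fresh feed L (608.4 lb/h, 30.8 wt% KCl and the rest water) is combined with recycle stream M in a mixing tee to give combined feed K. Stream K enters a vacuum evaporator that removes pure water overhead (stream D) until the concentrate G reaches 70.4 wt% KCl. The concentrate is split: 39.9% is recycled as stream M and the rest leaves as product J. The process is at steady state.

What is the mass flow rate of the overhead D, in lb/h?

342.2 lb/h

Overall KCl balance (none leaves overhead): KCl in fresh feed = KCl in product, i.e. 608.4×0.308 = (1−0.399)·G·0.704.
G = 187.39/(0.704×0.601) = 442.89 lb/h.
Recycle M = 0.399×442.89 = 176.71 lb/h.
Combined feed K = 608.4 + 176.71 = 785.11 lb/h.
Overhead D = K − G = 785.11 − 442.89 = 342.22 lb/h.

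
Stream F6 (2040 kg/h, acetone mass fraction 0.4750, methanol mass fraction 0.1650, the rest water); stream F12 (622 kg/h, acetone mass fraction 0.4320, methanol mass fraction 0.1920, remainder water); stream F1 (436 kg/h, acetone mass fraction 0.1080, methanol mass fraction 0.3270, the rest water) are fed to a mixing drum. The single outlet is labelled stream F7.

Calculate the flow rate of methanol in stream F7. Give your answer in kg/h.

methanol out = methanol in = 2040×0.165 + 622×0.192 + 436×0.327 = 598.6 kg/h.

598.6 kg/h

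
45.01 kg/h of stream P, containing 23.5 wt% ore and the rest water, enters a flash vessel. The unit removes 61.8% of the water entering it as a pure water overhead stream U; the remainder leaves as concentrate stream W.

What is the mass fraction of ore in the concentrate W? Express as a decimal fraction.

0.4457

ore is not removed: 45.01×0.235 = 10.577 kg/h of ore enters W.
water entering = 45.01×0.765 = 34.433 kg/h; overhead removed = 0.618×34.433 = 21.279 kg/h.
Concentrate = 45.01 − 21.279 = 23.731 kg/h.
Mass fraction = 10.577/23.731 = 0.4457.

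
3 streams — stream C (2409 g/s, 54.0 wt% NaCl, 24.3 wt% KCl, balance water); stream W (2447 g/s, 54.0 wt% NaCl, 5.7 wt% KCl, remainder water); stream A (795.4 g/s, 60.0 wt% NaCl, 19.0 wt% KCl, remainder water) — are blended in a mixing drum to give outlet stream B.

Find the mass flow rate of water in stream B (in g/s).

1676 g/s

water out = water in = 2409×0.217 + 2447×0.403 + 795.4×0.210 = 1675.9 g/s.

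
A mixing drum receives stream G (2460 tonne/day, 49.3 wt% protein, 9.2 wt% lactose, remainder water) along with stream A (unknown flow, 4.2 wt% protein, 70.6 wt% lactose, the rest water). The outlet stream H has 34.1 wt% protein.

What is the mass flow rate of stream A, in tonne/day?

Let A be the unknown flow. Total out = 2460 + A.
protein balance: 1212.8 + 0.042·A = 0.341·(2460 + A)
(0.042 − 0.341)·A = 0.341×2460 − 1212.8 = -373.92
A = -373.92 / -0.299 = 1250.6 tonne/day

1251 tonne/day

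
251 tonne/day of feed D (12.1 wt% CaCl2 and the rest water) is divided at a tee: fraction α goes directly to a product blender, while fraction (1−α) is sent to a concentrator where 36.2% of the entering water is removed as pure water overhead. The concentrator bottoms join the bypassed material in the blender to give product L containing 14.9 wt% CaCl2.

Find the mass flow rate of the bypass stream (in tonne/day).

All 251×0.121 = 30.371 tonne/day of CaCl2 reaches L, so L = 30.371/0.149 = 203.83 tonne/day and vapour = 47.168 tonne/day.
The evaporator receives (1−α)·251 of feed at 0.879 water and removes 0.362 of that water:
0.362×0.879×(1−α)×251 = 47.168
(1−α) = 47.168/79.868 = 0.5906;  α = 0.4094.
Bypass flow = 0.4094×251 = 102.77 tonne/day.

102.8 tonne/day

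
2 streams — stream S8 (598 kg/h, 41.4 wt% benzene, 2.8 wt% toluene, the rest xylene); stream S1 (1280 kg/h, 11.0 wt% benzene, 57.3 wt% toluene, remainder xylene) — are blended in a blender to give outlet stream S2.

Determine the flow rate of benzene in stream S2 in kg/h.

388.4 kg/h

benzene out = benzene in = 598×0.414 + 1280×0.110 = 388.37 kg/h.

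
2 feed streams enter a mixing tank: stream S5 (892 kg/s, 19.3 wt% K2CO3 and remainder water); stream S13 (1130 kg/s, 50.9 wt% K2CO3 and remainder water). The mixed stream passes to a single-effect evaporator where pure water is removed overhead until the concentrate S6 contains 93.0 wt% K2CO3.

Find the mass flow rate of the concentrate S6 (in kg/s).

803.6 kg/s

K2CO3 entering = 892×0.193 + 1130×0.509 = 747.33 kg/s.
All K2CO3 reports to S6, so S6 = 747.33/0.930 = 803.58 kg/s.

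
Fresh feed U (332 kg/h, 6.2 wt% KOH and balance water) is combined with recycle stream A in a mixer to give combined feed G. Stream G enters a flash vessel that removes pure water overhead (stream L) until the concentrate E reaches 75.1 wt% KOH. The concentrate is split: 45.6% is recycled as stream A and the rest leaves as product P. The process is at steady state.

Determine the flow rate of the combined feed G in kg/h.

Overall KOH balance (none leaves overhead): KOH in fresh feed = KOH in product, i.e. 332×0.062 = (1−0.456)·E·0.751.
E = 20.584/(0.751×0.544) = 50.384 kg/h.
Recycle A = 0.456×50.384 = 22.975 kg/h.
Combined feed G = 332 + 22.975 = 354.98 kg/h.

355 kg/h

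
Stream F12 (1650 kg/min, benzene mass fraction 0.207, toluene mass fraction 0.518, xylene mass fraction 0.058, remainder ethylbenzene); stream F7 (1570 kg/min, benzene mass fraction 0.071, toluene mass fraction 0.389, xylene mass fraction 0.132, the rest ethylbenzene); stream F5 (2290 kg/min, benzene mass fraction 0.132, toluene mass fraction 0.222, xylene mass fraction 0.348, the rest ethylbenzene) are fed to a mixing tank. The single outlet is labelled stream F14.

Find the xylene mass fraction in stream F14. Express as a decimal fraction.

0.200

Total flow out = 1650 + 1570 + 2290 = 5510 kg/min.
xylene in = 1650×0.058 + 1570×0.132 + 2290×0.348 = 1099.9 kg/min.
xylene mass fraction in F14 = 1099.9/5510 = 0.200.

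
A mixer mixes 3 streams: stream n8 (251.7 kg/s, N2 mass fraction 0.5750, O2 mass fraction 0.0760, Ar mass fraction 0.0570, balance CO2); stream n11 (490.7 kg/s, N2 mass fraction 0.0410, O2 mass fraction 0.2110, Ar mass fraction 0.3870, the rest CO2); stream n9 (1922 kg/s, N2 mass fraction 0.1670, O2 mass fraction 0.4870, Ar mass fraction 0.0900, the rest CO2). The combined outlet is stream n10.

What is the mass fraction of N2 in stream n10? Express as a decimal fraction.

0.1823

Total flow out = 251.7 + 490.7 + 1922 = 2664.4 kg/s.
N2 in = 251.7×0.575 + 490.7×0.041 + 1922×0.167 = 485.82 kg/s.
N2 mass fraction in n10 = 485.82/2664.4 = 0.1823.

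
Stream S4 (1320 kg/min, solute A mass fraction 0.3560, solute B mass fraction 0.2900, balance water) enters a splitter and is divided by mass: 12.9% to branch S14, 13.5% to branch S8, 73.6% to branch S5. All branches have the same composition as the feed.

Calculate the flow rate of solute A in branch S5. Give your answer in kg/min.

Branch S5 total = 0.736×1320 = 971.52 kg/min.
solute A in S5 = 0.356×971.52 = 345.86 kg/min.

345.9 kg/min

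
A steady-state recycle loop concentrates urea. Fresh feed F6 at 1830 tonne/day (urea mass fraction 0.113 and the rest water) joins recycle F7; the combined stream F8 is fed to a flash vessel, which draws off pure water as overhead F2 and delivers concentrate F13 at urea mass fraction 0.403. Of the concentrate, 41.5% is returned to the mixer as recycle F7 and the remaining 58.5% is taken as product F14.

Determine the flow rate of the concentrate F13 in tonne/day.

877.1 tonne/day

Overall urea balance (none leaves overhead): urea in fresh feed = urea in product, i.e. 1830×0.113 = (1−0.415)·F13·0.403.
F13 = 206.79/(0.403×0.585) = 877.14 tonne/day.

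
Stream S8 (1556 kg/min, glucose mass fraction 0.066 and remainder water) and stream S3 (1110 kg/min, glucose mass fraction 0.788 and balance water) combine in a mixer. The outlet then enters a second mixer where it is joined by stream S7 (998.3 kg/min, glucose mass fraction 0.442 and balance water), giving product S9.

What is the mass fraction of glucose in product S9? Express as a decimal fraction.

0.387

Overall, product flow = 3664.3 kg/min.
glucose in = 1556×0.066 + 1110×0.788 + 998.3×0.442 = 1418.6 kg/min.
glucose fraction in S9 = 0.387.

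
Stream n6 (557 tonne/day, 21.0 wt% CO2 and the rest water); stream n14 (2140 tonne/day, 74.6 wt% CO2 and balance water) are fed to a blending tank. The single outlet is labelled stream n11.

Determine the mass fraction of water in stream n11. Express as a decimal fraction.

Total flow out = 557 + 2140 = 2697 tonne/day.
water in = 557×0.790 + 2140×0.254 = 983.59 tonne/day.
water mass fraction in n11 = 983.59/2697 = 0.365.

0.365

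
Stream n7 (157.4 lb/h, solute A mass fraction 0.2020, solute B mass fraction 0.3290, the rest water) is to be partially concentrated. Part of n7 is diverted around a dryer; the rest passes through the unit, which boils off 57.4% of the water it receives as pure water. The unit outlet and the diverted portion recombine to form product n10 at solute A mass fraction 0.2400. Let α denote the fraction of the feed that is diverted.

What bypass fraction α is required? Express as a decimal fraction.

0.412

All 157.4×0.202 = 31.795 lb/h of solute A reaches n10, so n10 = 31.795/0.240 = 132.48 lb/h and vapour = 24.922 lb/h.
The evaporator receives (1−α)·157.4 of feed at 0.469 water and removes 0.574 of that water:
0.574×0.469×(1−α)×157.4 = 24.922
(1−α) = 24.922/42.373 = 0.5881;  α = 0.4119.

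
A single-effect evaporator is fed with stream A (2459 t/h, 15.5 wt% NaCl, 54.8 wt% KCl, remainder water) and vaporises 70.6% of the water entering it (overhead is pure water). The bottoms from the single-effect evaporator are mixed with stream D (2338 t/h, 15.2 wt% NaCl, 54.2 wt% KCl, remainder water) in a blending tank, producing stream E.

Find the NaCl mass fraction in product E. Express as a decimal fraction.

Vapour removed = 0.706×0.297×2459 = 515.61 t/h; concentrate = 1943.4 t/h.
NaCl reaching the mixer = 381.14 (from concentrate) + 2338×0.152 = 736.52 t/h.
Product flow = 1943.4 + 2338 = 4281.4 t/h; NaCl fraction = 0.172.

0.172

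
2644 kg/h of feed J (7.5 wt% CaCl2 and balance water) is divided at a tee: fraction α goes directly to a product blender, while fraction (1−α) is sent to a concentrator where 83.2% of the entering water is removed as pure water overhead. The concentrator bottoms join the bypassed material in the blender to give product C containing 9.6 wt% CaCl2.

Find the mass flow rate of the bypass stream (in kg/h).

All 2644×0.075 = 198.3 kg/h of CaCl2 reaches C, so C = 198.3/0.096 = 2065.6 kg/h and vapour = 578.38 kg/h.
The evaporator receives (1−α)·2644 of feed at 0.925 water and removes 0.832 of that water:
0.832×0.925×(1−α)×2644 = 578.38
(1−α) = 578.38/2034.8 = 0.2842;  α = 0.7158.
Bypass flow = 0.7158×2644 = 1892.5 kg/h.

1892 kg/h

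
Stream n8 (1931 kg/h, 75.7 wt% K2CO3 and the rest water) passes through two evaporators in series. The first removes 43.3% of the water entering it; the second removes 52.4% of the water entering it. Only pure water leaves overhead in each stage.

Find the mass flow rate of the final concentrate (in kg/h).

1588 kg/h

water in feed = 1931×0.243 = 469.23 kg/h.
After stage 1: water left = (1−0.433)×469.23 = 266.06; stream total = 1727.8 kg/h.
After stage 2: water left = (1−0.524)×266.06 = 126.64; final concentrate = 1588.4 kg/h.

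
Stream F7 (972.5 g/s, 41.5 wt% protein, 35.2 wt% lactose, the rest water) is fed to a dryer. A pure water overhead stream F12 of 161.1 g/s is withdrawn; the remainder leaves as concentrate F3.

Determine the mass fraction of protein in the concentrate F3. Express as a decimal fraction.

0.4974

protein is not removed: 972.5×0.415 = 403.59 g/s of protein enters F3.
Concentrate = 972.5 − 161.1 = 811.4 g/s.
Mass fraction = 403.59/811.4 = 0.4974.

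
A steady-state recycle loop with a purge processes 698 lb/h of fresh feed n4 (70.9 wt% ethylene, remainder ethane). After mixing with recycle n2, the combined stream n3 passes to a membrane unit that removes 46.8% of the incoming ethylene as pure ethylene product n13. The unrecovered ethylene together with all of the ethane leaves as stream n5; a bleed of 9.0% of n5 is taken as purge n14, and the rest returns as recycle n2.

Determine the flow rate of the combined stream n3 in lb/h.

ethane enters only via n4 and leaves only via the purge: 698×0.291 = 0.090×(ethane in n5), and the membrane unit passes all ethane, so ethane in n3 = ethane in n5 = 2256.9 lb/h.
ethylene in n3: m_A = 698×0.709 + (1−0.090)·(1−0.468)·m_A, so m_A = 494.88/0.5159 = 959.3 lb/h.
n3 = 959.3 + 2256.9 = 3216.2 lb/h.

3216 lb/h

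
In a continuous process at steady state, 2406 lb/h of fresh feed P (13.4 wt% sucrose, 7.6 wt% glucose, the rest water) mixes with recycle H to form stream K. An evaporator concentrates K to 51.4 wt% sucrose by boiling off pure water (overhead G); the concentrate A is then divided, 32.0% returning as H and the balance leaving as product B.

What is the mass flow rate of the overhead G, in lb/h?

1779 lb/h

Overall sucrose balance (none leaves overhead): sucrose in fresh feed = sucrose in product, i.e. 2406×0.134 = (1−0.320)·A·0.514.
A = 322.4/(0.514×0.680) = 922.42 lb/h.
Recycle H = 0.320×922.42 = 295.17 lb/h.
Combined feed K = 2406 + 295.17 = 2701.2 lb/h.
Overhead G = K − A = 2701.2 − 922.42 = 1778.8 lb/h.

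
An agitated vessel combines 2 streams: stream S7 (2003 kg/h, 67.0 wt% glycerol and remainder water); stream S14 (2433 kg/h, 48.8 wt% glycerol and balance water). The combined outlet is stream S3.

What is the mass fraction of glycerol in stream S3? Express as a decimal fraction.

Total flow out = 2003 + 2433 = 4436 kg/h.
glycerol in = 2003×0.670 + 2433×0.488 = 2529.3 kg/h.
glycerol mass fraction in S3 = 2529.3/4436 = 0.5702.

0.5702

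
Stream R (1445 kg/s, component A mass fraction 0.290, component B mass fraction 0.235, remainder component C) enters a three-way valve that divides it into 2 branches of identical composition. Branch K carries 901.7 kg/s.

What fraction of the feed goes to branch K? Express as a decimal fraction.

Fraction to K = 901.7/1445 = 0.6240.

0.624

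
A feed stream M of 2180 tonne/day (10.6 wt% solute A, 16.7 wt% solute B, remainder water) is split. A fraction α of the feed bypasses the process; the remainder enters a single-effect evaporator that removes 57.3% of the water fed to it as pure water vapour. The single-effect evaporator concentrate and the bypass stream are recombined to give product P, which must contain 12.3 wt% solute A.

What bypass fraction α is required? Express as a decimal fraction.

0.668

All 2180×0.106 = 231.08 tonne/day of solute A reaches P, so P = 231.08/0.123 = 1878.7 tonne/day and vapour = 301.3 tonne/day.
The evaporator receives (1−α)·2180 of feed at 0.727 water and removes 0.573 of that water:
0.573×0.727×(1−α)×2180 = 301.3
(1−α) = 301.3/908.12 = 0.3318;  α = 0.6682.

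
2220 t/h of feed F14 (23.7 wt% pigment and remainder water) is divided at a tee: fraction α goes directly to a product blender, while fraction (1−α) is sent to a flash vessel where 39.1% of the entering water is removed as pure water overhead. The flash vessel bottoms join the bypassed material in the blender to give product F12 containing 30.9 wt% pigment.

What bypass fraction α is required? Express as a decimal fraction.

All 2220×0.237 = 526.14 t/h of pigment reaches F12, so F12 = 526.14/0.309 = 1702.7 t/h and vapour = 517.28 t/h.
The evaporator receives (1−α)·2220 of feed at 0.763 water and removes 0.391 of that water:
0.391×0.763×(1−α)×2220 = 517.28
(1−α) = 517.28/662.3 = 0.7810;  α = 0.2190.

0.219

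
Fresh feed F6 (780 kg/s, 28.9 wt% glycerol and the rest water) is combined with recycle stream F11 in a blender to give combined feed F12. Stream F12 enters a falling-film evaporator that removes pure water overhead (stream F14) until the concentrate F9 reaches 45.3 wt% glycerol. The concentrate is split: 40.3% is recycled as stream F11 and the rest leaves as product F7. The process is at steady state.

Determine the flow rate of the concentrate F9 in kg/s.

833.5 kg/s

Overall glycerol balance (none leaves overhead): glycerol in fresh feed = glycerol in product, i.e. 780×0.289 = (1−0.403)·F9·0.453.
F9 = 225.42/(0.453×0.597) = 833.53 kg/s.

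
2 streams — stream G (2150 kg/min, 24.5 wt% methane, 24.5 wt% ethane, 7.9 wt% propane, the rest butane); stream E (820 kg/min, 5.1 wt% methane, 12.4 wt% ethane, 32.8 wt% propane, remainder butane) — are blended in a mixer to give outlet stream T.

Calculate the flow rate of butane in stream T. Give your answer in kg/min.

1334 kg/min

butane out = butane in = 2150×0.431 + 820×0.497 = 1334.2 kg/min.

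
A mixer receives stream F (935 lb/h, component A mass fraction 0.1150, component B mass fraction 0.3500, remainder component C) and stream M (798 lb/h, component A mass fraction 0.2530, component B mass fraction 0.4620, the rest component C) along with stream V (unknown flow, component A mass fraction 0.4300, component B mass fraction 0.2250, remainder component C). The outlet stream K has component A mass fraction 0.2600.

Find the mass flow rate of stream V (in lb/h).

Let V be the unknown flow. Total out = 1733 + V.
component A balance: 309.42 + 0.430·V = 0.260·(1733 + V)
(0.430 − 0.260)·V = 0.260×1733 − 309.42 = 141.16
V = 141.16 / 0.170 = 830.36 lb/h

830.4 lb/h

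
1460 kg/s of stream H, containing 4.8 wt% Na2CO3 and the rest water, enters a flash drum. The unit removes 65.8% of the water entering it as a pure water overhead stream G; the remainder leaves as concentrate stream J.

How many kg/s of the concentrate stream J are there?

water entering = 1460×0.952 = 1389.9 kg/s; overhead removed = 0.658×1389.9 = 914.57 kg/s.
Concentrate = 1460 − 914.57 = 545.43 kg/s.

545.4 kg/s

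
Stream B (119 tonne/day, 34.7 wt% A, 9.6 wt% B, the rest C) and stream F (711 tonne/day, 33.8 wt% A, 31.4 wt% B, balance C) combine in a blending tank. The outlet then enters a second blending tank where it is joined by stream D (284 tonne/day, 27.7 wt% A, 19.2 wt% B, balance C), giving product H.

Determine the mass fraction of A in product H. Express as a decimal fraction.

Overall, product flow = 1114 tonne/day.
A in = 119×0.347 + 711×0.338 + 284×0.277 = 360.28 tonne/day.
A fraction in H = 0.3234.

0.3234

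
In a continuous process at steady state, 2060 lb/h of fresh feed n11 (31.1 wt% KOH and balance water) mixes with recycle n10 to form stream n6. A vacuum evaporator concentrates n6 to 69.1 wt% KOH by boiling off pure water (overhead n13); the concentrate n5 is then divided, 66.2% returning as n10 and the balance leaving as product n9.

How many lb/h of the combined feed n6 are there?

Overall KOH balance (none leaves overhead): KOH in fresh feed = KOH in product, i.e. 2060×0.311 = (1−0.662)·n5·0.691.
n5 = 640.66/(0.691×0.338) = 2743 lb/h.
Recycle n10 = 0.662×2743 = 1815.9 lb/h.
Combined feed n6 = 2060 + 1815.9 = 3875.9 lb/h.

3876 lb/h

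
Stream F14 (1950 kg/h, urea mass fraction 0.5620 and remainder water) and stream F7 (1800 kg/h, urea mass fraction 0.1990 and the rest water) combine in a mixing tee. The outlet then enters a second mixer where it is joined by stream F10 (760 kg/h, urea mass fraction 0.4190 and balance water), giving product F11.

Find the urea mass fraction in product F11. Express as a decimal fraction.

Overall, product flow = 4510 kg/h.
urea in = 1950×0.562 + 1800×0.199 + 760×0.419 = 1772.5 kg/h.
urea fraction in F11 = 0.3930.

0.3930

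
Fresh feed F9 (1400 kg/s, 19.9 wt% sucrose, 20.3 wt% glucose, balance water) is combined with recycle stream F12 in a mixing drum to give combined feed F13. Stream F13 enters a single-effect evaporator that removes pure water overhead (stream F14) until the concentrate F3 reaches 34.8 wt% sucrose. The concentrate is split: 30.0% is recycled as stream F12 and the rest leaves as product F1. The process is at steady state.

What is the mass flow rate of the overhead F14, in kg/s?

Overall sucrose balance (none leaves overhead): sucrose in fresh feed = sucrose in product, i.e. 1400×0.199 = (1−0.300)·F3·0.348.
F3 = 278.6/(0.348×0.700) = 1143.7 kg/s.
Recycle F12 = 0.300×1143.7 = 343.1 kg/s.
Combined feed F13 = 1400 + 343.1 = 1743.1 kg/s.
Overhead F14 = F13 − F3 = 1743.1 − 1143.7 = 599.43 kg/s.

599.4 kg/s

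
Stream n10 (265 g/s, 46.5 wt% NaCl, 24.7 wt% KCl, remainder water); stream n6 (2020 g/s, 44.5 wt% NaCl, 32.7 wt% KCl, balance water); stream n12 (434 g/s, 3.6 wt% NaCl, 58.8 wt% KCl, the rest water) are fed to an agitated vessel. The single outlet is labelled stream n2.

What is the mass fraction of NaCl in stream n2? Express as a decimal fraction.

Total flow out = 265 + 2020 + 434 = 2719 g/s.
NaCl in = 265×0.465 + 2020×0.445 + 434×0.036 = 1037.7 g/s.
NaCl mass fraction in n2 = 1037.7/2719 = 0.382.

0.382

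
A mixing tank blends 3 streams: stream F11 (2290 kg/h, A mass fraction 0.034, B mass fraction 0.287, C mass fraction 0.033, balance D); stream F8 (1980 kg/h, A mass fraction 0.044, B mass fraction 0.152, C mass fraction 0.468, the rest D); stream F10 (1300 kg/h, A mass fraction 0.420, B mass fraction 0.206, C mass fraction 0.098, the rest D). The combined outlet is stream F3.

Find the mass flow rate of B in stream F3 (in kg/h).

1226 kg/h

B out = B in = 2290×0.287 + 1980×0.152 + 1300×0.206 = 1226 kg/h.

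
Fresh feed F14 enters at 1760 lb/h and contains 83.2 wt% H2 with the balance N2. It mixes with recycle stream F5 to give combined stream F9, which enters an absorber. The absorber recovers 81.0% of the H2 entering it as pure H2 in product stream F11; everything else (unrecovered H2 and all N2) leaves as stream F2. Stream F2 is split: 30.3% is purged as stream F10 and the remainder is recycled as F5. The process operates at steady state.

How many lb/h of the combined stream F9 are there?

2664 lb/h

N2 enters only via F14 and leaves only via the purge: 1760×0.168 = 0.303×(N2 in F2), and the absorber passes all N2, so N2 in F9 = N2 in F2 = 975.84 lb/h.
H2 in F9: m_A = 1760×0.832 + (1−0.303)·(1−0.810)·m_A, so m_A = 1464.3/0.8676 = 1687.8 lb/h.
F9 = 1687.8 + 975.84 = 2663.7 lb/h.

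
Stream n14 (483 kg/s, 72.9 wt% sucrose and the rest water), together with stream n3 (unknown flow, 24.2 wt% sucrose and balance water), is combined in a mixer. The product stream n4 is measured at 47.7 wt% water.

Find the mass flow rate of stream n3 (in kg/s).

Let n3 be the unknown flow. Total out = 483 + n3.
water balance: 130.89 + 0.758·n3 = 0.477·(483 + n3)
(0.758 − 0.477)·n3 = 0.477×483 − 130.89 = 99.498
n3 = 99.498 / 0.281 = 354.09 kg/s

354.1 kg/s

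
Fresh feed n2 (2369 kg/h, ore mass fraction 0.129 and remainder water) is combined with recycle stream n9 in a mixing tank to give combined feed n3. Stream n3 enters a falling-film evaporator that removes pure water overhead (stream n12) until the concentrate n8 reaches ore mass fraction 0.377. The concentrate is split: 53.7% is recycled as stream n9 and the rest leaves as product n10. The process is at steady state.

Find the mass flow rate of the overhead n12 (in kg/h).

1558 kg/h

Overall ore balance (none leaves overhead): ore in fresh feed = ore in product, i.e. 2369×0.129 = (1−0.537)·n8·0.377.
n8 = 305.6/(0.377×0.463) = 1750.8 kg/h.
Recycle n9 = 0.537×1750.8 = 940.17 kg/h.
Combined feed n3 = 2369 + 940.17 = 3309.2 kg/h.
Overhead n12 = n3 − n8 = 3309.2 − 1750.8 = 1558.4 kg/h.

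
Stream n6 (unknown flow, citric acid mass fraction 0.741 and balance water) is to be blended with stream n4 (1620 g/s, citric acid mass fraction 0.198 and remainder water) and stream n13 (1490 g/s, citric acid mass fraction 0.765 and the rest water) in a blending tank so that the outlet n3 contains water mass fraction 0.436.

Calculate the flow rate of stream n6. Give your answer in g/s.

1658 g/s

Let n6 be the unknown flow. Total out = 3110 + n6.
water balance: 1649.4 + 0.259·n6 = 0.436·(3110 + n6)
(0.259 − 0.436)·n6 = 0.436×3110 − 1649.4 = -293.43
n6 = -293.43 / -0.177 = 1657.8 g/s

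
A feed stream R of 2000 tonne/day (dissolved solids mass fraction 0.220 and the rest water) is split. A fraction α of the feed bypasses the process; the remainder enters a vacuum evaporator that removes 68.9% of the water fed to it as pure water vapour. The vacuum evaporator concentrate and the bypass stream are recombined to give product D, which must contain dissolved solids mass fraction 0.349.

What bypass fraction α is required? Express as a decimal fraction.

0.312

All 2000×0.220 = 440 tonne/day of dissolved solids reaches D, so D = 440/0.349 = 1260.7 tonne/day and vapour = 739.26 tonne/day.
The evaporator receives (1−α)·2000 of feed at 0.780 water and removes 0.689 of that water:
0.689×0.780×(1−α)×2000 = 739.26
(1−α) = 739.26/1074.8 = 0.6878;  α = 0.3122.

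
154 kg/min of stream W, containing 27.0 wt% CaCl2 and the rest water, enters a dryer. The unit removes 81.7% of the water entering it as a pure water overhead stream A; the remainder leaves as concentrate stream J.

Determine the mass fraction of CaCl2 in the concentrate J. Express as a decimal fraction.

0.6690

CaCl2 is not removed: 154×0.270 = 41.58 kg/min of CaCl2 enters J.
water entering = 154×0.730 = 112.42 kg/min; overhead removed = 0.817×112.42 = 91.847 kg/min.
Concentrate = 154 − 91.847 = 62.153 kg/min.
Mass fraction = 41.58/62.153 = 0.6690.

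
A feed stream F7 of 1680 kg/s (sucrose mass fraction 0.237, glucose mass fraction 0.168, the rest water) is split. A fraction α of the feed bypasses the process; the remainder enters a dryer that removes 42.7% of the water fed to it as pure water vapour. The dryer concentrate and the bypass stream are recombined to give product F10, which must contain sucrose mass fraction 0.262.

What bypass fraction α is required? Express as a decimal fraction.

All 1680×0.237 = 398.16 kg/s of sucrose reaches F10, so F10 = 398.16/0.262 = 1519.7 kg/s and vapour = 160.31 kg/s.
The evaporator receives (1−α)·1680 of feed at 0.595 water and removes 0.427 of that water:
0.427×0.595×(1−α)×1680 = 160.31
(1−α) = 160.31/426.83 = 0.3756;  α = 0.6244.

0.624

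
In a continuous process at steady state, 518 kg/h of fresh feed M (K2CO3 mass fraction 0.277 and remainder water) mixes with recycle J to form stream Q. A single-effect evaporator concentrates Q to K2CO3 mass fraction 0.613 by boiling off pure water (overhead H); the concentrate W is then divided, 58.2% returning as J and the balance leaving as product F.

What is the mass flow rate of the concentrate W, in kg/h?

Overall K2CO3 balance (none leaves overhead): K2CO3 in fresh feed = K2CO3 in product, i.e. 518×0.277 = (1−0.582)·W·0.613.
W = 143.49/(0.613×0.418) = 559.98 kg/h.

560 kg/h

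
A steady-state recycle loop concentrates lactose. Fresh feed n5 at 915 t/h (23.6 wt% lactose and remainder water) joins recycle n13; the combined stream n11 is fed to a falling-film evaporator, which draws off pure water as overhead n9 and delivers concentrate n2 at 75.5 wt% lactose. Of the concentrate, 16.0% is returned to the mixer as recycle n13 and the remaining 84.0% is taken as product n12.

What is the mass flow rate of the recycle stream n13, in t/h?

54.48 t/h

Overall lactose balance (none leaves overhead): lactose in fresh feed = lactose in product, i.e. 915×0.236 = (1−0.160)·n2·0.755.
n2 = 215.94/(0.755×0.840) = 340.49 t/h.
Recycle n13 = 0.160×340.49 = 54.479 t/h.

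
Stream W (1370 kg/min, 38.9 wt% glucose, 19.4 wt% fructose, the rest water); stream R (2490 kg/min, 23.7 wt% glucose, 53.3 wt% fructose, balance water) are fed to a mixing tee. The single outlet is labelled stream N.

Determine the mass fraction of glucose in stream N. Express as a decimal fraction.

0.2909

Total flow out = 1370 + 2490 = 3860 kg/min.
glucose in = 1370×0.389 + 2490×0.237 = 1123.1 kg/min.
glucose mass fraction in N = 1123.1/3860 = 0.2909.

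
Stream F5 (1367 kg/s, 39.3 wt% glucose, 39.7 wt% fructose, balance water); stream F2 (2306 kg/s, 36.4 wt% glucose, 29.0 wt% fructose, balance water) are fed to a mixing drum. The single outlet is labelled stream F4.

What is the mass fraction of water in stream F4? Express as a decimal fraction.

Total flow out = 1367 + 2306 = 3673 kg/s.
water in = 1367×0.210 + 2306×0.346 = 1084.9 kg/s.
water mass fraction in F4 = 1084.9/3673 = 0.295.

0.295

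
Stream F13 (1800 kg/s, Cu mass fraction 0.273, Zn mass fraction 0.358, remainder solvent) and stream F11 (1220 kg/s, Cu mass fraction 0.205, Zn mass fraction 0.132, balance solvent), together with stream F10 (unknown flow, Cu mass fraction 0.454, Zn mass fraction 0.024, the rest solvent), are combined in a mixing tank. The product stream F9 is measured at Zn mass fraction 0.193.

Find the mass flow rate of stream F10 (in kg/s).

Let F10 be the unknown flow. Total out = 3020 + F10.
Zn balance: 805.44 + 0.024·F10 = 0.193·(3020 + F10)
(0.024 − 0.193)·F10 = 0.193×3020 − 805.44 = -222.58
F10 = -222.58 / -0.169 = 1317 kg/s

1317 kg/s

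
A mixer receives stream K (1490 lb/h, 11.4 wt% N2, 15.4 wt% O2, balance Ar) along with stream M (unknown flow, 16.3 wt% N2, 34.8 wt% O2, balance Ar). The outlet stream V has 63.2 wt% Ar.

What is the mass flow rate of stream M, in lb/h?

1042 lb/h

Let M be the unknown flow. Total out = 1490 + M.
Ar balance: 1090.7 + 0.489·M = 0.632·(1490 + M)
(0.489 − 0.632)·M = 0.632×1490 − 1090.7 = -149
M = -149 / -0.143 = 1042 lb/h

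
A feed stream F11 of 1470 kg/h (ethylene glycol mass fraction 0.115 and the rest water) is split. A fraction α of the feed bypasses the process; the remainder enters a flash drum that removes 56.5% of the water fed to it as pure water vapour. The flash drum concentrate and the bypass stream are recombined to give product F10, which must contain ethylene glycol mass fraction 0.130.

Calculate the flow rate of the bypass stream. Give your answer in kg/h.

1131 kg/h

All 1470×0.115 = 169.05 kg/h of ethylene glycol reaches F10, so F10 = 169.05/0.130 = 1300.4 kg/h and vapour = 169.62 kg/h.
The evaporator receives (1−α)·1470 of feed at 0.885 water and removes 0.565 of that water:
0.565×0.885×(1−α)×1470 = 169.62
(1−α) = 169.62/735.04 = 0.2308;  α = 0.7692.
Bypass flow = 0.7692×1470 = 1130.8 kg/h.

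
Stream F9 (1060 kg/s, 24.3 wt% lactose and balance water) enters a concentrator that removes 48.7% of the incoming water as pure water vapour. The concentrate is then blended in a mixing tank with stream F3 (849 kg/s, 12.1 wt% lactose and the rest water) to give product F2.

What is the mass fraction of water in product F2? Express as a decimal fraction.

0.7627

Vapour removed = 0.487×0.757×1060 = 390.78 kg/s; concentrate = 669.22 kg/s.
water reaching the mixer = 411.64 (from concentrate) + 849×0.879 = 1157.9 kg/s.
Product flow = 669.22 + 849 = 1518.2 kg/s; water fraction = 0.7627.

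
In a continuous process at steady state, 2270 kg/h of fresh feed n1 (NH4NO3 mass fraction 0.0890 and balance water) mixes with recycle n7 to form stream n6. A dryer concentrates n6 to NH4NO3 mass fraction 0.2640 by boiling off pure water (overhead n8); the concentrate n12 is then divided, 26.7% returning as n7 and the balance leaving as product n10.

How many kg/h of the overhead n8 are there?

1505 kg/h

Overall NH4NO3 balance (none leaves overhead): NH4NO3 in fresh feed = NH4NO3 in product, i.e. 2270×0.089 = (1−0.267)·n12·0.264.
n12 = 202.03/(0.264×0.733) = 1044 kg/h.
Recycle n7 = 0.267×1044 = 278.75 kg/h.
Combined feed n6 = 2270 + 278.75 = 2548.8 kg/h.
Overhead n8 = n6 − n12 = 2548.8 − 1044 = 1504.7 kg/h.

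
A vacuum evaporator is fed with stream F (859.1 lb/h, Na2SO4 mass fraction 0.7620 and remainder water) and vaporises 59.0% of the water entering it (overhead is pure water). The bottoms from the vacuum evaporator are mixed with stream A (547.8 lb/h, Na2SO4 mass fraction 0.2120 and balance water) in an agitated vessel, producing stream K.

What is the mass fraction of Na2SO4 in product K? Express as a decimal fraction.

0.5992

Vapour removed = 0.590×0.238×859.1 = 120.63 lb/h; concentrate = 738.47 lb/h.
Na2SO4 reaching the mixer = 654.63 (from concentrate) + 547.8×0.212 = 770.77 lb/h.
Product flow = 738.47 + 547.8 = 1286.3 lb/h; Na2SO4 fraction = 0.5992.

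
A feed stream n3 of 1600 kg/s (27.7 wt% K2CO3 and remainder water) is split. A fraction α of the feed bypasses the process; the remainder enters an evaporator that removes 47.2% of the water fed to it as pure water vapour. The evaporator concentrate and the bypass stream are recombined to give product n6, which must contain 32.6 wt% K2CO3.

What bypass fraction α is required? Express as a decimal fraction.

All 1600×0.277 = 443.2 kg/s of K2CO3 reaches n6, so n6 = 443.2/0.326 = 1359.5 kg/s and vapour = 240.49 kg/s.
The evaporator receives (1−α)·1600 of feed at 0.723 water and removes 0.472 of that water:
0.472×0.723×(1−α)×1600 = 240.49
(1−α) = 240.49/546.01 = 0.4405;  α = 0.5595.

0.560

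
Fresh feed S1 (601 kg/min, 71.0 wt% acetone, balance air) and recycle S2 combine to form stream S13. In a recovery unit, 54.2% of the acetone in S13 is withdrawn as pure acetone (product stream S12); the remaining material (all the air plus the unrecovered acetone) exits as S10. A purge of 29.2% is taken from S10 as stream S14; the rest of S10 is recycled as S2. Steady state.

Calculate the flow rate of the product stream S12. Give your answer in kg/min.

342.3 kg/min

acetone in S13: m_A = 601×0.710 + (1−0.292)·(1−0.542)·m_A, so m_A = 426.71/0.6757 = 631.47 kg/min.
Product S12 = 0.542×631.47 = 342.26 kg/min.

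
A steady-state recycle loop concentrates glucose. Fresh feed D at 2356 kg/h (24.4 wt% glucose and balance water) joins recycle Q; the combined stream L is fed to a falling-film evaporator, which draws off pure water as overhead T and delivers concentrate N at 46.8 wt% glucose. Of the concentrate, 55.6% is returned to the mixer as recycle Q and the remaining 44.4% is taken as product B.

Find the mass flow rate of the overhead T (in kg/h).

1128 kg/h

Overall glucose balance (none leaves overhead): glucose in fresh feed = glucose in product, i.e. 2356×0.244 = (1−0.556)·N·0.468.
N = 574.86/(0.468×0.444) = 2766.5 kg/h.
Recycle Q = 0.556×2766.5 = 1538.2 kg/h.
Combined feed L = 2356 + 1538.2 = 3894.2 kg/h.
Overhead T = L − N = 3894.2 − 2766.5 = 1127.7 kg/h.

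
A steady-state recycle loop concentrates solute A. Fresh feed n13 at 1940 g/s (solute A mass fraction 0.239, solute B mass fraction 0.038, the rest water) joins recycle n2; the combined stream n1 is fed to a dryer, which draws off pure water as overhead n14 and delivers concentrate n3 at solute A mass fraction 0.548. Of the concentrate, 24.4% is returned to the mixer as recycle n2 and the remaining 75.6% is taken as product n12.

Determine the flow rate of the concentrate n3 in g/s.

Overall solute A balance (none leaves overhead): solute A in fresh feed = solute A in product, i.e. 1940×0.239 = (1−0.244)·n3·0.548.
n3 = 463.66/(0.548×0.756) = 1119.2 g/s.

1119 g/s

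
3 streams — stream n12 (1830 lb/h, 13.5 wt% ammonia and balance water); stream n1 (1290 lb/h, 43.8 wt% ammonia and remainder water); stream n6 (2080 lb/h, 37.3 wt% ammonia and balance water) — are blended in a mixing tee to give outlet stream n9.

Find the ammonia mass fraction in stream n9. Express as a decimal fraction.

0.305

Total flow out = 1830 + 1290 + 2080 = 5200 lb/h.
ammonia in = 1830×0.135 + 1290×0.438 + 2080×0.373 = 1587.9 lb/h.
ammonia mass fraction in n9 = 1587.9/5200 = 0.305.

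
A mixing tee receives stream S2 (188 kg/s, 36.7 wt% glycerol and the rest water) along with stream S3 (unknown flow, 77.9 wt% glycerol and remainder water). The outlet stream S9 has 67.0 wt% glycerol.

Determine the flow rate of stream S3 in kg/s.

Let S3 be the unknown flow. Total out = 188 + S3.
glycerol balance: 68.996 + 0.779·S3 = 0.670·(188 + S3)
(0.779 − 0.670)·S3 = 0.670×188 − 68.996 = 56.964
S3 = 56.964 / 0.109 = 522.61 kg/s

522.6 kg/s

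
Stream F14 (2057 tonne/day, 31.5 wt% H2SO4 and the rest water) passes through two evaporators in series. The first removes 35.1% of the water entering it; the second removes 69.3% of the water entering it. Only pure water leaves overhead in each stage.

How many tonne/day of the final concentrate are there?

928.7 tonne/day

water in feed = 2057×0.685 = 1409 tonne/day.
After stage 1: water left = (1−0.351)×1409 = 914.47; stream total = 1562.4 tonne/day.
After stage 2: water left = (1−0.693)×914.47 = 280.74; final concentrate = 928.7 tonne/day.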